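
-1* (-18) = 18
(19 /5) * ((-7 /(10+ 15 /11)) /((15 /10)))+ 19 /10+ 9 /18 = 1574 /1875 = 0.84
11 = 11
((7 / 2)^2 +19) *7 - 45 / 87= 25315 / 116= 218.23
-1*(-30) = 30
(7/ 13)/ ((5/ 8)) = 56/ 65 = 0.86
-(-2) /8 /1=1 /4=0.25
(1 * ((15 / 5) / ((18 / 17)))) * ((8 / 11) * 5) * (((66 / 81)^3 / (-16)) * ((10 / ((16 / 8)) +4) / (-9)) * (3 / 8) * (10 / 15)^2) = 10285 / 177147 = 0.06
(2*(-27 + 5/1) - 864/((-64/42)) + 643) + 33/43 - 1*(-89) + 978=96052/43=2233.77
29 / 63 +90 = 5699 / 63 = 90.46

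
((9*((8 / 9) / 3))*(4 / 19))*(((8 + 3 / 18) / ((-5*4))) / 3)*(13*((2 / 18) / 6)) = -1274 / 69255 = -0.02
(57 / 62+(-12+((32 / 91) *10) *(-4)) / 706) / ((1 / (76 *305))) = 20369181610 / 995813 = 20454.83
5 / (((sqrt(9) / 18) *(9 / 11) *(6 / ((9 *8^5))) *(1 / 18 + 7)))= 32440320 / 127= 255435.59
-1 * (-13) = 13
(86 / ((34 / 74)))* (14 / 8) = 11137 / 34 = 327.56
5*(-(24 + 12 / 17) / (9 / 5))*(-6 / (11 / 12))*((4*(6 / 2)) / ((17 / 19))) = 19152000 / 3179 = 6024.54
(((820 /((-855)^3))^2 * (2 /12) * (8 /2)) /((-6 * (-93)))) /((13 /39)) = 26896 /4359742939013349375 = 0.00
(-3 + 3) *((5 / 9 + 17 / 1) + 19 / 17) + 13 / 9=13 / 9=1.44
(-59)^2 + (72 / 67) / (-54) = 699677 / 201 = 3480.98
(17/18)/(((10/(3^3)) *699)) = 0.00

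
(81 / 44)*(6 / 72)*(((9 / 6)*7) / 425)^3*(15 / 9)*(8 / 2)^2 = 0.00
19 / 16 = 1.19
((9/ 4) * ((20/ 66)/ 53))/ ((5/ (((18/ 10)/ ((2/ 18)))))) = 243/ 5830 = 0.04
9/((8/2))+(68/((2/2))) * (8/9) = 2257/36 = 62.69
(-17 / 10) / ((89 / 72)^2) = -44064 / 39605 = -1.11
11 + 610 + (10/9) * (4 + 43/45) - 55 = 571.51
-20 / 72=-5 / 18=-0.28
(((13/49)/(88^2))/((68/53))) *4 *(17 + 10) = 18603/6450752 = 0.00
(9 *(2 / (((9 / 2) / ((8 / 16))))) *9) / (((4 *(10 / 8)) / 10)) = 36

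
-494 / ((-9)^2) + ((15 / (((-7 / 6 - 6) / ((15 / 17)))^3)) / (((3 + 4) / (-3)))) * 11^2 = -1029234862078 / 221480344197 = -4.65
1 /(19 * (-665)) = -1 /12635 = -0.00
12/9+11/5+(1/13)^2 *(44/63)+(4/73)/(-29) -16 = -1404721771/112698495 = -12.46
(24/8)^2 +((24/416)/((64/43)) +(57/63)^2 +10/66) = 161584499/16144128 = 10.01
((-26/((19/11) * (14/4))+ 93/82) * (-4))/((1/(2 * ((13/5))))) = 359164/5453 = 65.87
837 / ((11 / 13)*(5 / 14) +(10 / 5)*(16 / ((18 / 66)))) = 457002 / 64229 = 7.12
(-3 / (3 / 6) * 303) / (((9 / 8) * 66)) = -808 / 33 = -24.48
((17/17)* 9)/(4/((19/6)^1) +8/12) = 513/110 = 4.66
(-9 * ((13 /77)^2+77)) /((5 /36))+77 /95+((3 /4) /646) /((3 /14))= -191147859057 /38301340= -4990.63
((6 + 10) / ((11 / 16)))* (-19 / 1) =-4864 / 11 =-442.18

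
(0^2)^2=0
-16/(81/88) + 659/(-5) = -60419/405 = -149.18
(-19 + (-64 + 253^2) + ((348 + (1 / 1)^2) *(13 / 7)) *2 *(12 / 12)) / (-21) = -456556 / 147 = -3105.82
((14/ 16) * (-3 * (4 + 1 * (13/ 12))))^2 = 182329/ 1024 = 178.06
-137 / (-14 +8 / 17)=2329 / 230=10.13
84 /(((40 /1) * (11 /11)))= 21 /10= 2.10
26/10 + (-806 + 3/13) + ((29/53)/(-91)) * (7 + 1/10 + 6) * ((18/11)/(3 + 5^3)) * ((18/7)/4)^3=-74830945934391/93169556480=-803.17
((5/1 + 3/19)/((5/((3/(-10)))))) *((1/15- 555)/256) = 101969/152000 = 0.67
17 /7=2.43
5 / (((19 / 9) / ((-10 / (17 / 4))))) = -1800 / 323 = -5.57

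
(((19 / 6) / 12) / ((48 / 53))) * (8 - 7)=1007 / 3456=0.29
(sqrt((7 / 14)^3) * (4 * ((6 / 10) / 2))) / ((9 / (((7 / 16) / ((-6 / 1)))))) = -7 * sqrt(2) / 2880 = -0.00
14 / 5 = 2.80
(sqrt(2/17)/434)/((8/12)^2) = 9*sqrt(34)/29512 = 0.00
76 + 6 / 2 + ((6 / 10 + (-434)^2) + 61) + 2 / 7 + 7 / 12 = 79168937 / 420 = 188497.47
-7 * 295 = -2065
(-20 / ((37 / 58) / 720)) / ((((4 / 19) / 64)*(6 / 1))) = -42316800 / 37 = -1143697.30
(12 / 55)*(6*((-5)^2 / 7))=360 / 77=4.68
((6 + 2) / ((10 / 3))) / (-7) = -0.34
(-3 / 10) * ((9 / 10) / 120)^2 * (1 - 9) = 27 / 200000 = 0.00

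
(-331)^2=109561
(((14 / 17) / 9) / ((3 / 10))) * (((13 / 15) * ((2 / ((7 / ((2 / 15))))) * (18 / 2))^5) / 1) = 159744 / 127553125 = 0.00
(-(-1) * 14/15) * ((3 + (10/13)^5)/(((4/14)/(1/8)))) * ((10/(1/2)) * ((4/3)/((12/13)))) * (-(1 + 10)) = -654280781/1542294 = -424.23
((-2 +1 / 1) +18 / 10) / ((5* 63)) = 4 / 1575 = 0.00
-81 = -81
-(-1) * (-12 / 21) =-4 / 7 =-0.57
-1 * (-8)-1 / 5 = 39 / 5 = 7.80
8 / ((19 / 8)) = 64 / 19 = 3.37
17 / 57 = 0.30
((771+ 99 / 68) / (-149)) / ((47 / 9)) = -472743 / 476204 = -0.99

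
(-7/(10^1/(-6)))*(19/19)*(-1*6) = -126/5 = -25.20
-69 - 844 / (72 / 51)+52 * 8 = -1505 / 6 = -250.83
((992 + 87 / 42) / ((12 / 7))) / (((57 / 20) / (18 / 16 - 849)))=-2760205 / 16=-172512.81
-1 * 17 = -17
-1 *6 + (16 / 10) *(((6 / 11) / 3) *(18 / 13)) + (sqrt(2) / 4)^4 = -255413 / 45760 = -5.58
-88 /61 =-1.44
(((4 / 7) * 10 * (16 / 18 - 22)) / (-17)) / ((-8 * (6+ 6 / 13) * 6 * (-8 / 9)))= 6175 / 239904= 0.03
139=139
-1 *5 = -5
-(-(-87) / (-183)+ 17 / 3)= -950 / 183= -5.19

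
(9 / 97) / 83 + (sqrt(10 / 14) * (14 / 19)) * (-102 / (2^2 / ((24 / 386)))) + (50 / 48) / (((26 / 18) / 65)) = 3019197 / 64408 - 612 * sqrt(35) / 3667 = 45.89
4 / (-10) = -2 / 5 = -0.40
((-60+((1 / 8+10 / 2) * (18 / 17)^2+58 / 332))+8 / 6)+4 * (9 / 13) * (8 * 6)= 75004820 / 935493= 80.18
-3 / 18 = -1 / 6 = -0.17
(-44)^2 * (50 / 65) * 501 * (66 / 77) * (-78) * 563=-28083804068.57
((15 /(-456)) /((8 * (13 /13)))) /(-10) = 1 /2432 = 0.00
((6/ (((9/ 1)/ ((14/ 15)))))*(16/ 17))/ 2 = 224/ 765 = 0.29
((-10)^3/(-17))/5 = 200/17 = 11.76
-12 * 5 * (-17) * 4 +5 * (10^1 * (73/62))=128305/31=4138.87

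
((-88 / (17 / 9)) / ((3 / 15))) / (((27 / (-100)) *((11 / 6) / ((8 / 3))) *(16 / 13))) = 52000 / 51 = 1019.61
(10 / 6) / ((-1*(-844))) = 0.00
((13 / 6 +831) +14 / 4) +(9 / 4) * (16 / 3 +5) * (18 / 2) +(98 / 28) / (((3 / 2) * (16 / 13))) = 16765 / 16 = 1047.81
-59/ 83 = -0.71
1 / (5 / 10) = 2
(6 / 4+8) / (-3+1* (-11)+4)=-0.95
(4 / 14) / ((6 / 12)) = 4 / 7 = 0.57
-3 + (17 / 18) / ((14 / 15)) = -167 / 84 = -1.99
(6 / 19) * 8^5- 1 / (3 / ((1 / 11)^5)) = 94991745005 / 9179907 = 10347.79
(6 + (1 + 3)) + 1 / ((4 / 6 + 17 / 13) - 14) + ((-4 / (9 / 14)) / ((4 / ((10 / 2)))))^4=11291205211 / 3077109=3669.42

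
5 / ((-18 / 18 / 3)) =-15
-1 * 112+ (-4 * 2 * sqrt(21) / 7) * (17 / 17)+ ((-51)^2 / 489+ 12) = -15433 / 163- 8 * sqrt(21) / 7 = -99.92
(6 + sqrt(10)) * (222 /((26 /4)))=444 * sqrt(10) /13 + 2664 /13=312.93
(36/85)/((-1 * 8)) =-9/170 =-0.05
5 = 5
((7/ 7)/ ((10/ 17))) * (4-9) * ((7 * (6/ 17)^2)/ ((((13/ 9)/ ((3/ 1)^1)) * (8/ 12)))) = -5103/ 221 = -23.09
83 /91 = 0.91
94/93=1.01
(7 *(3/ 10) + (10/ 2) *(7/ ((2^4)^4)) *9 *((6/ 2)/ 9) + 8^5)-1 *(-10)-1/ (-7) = 32780.24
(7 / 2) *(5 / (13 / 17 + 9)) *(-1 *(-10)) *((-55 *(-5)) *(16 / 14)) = 467500 / 83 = 5632.53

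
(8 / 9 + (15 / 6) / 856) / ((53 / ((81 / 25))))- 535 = -1213470331 / 2268400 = -534.95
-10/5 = -2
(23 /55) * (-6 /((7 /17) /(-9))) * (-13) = -712.94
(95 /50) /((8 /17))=323 /80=4.04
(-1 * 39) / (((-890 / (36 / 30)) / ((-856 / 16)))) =-12519 / 4450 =-2.81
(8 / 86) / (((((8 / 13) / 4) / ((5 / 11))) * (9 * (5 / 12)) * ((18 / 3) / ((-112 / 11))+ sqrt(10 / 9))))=52416 / 927037+ 326144 * sqrt(10) / 10197407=0.16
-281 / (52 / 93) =-26133 / 52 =-502.56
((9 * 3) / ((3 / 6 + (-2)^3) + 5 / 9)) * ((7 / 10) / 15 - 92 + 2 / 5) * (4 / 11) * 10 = 8898984 / 6875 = 1294.40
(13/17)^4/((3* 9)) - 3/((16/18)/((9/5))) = -546838841/90202680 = -6.06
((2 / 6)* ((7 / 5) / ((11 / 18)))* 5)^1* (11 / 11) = 42 / 11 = 3.82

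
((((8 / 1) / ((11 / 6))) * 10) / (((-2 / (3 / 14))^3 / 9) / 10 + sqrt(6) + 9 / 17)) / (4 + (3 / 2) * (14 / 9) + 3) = -1306150320600 / 2178761777423 -153586449000 * sqrt(6) / 2178761777423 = -0.77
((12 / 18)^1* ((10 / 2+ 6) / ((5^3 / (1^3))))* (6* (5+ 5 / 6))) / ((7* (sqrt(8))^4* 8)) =11 / 19200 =0.00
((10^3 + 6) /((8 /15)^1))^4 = 3240686175350625 /256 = 12658930372463.38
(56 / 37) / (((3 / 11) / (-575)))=-354200 / 111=-3190.99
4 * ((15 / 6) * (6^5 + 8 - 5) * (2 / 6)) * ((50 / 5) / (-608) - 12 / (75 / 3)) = -9783389 / 760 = -12872.88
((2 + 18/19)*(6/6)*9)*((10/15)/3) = 112/19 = 5.89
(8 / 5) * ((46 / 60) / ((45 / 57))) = 1748 / 1125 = 1.55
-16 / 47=-0.34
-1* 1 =-1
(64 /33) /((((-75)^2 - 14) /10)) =640 /185163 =0.00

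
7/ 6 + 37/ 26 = 101/ 39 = 2.59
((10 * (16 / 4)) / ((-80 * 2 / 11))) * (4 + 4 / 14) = -165 / 14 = -11.79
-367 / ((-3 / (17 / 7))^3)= 1803071 / 9261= 194.70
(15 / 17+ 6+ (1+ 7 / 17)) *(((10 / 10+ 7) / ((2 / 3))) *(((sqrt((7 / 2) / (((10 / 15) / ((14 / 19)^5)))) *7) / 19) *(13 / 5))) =105624792 *sqrt(114) / 11077285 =101.81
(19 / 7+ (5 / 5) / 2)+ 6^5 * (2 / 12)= 18189 / 14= 1299.21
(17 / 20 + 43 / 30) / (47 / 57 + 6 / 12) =2603 / 1510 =1.72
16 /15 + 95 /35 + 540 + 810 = 142147 /105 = 1353.78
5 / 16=0.31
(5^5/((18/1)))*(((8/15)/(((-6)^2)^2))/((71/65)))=40625/621108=0.07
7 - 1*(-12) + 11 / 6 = 125 / 6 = 20.83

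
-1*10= -10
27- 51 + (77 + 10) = 63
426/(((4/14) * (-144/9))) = -1491/16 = -93.19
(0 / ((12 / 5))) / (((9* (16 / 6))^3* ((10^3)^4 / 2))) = 0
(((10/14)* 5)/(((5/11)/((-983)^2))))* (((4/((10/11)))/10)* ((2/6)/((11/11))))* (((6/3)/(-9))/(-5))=233841938/4725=49490.36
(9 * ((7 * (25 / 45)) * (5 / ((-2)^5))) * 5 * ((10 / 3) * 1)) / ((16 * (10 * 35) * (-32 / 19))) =0.01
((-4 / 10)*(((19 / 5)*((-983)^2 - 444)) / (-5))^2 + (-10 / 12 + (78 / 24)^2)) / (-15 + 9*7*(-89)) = 1293163083255641 / 33732000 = 38336389.28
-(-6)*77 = 462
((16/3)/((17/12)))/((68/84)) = 1344/289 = 4.65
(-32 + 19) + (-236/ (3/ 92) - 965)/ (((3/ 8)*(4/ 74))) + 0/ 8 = -3641953/ 9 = -404661.44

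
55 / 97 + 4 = 443 / 97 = 4.57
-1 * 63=-63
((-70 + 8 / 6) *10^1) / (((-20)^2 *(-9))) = 103 / 540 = 0.19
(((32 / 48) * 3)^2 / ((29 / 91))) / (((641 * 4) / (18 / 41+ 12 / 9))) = 0.01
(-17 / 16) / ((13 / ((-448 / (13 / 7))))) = 3332 / 169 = 19.72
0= 0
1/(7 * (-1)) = -0.14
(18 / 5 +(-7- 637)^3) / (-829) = 1335449902 / 4145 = 322183.33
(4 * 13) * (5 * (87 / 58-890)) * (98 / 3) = -22638980 / 3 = -7546326.67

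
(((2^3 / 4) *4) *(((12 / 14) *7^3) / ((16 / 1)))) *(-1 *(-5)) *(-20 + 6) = -10290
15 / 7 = 2.14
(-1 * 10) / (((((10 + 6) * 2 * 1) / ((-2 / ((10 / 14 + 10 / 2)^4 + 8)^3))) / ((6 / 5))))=13841287201 / 22876934997502089216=0.00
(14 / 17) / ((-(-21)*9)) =2 / 459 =0.00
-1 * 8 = -8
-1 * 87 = -87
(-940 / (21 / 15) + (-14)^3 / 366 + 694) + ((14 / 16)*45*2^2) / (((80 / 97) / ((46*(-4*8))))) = -360077476 / 1281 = -281090.93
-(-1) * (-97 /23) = -97 /23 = -4.22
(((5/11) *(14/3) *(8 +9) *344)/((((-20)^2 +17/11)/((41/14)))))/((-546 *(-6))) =299710/10852569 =0.03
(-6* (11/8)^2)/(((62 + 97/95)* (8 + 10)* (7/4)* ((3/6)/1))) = -11495/1005816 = -0.01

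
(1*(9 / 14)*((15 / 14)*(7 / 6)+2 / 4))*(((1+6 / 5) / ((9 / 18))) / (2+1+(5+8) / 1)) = 99 / 320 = 0.31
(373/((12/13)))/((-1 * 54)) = -4849/648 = -7.48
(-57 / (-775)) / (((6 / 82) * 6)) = 779 / 4650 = 0.17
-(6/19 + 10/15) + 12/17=-268/969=-0.28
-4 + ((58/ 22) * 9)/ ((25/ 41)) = 9601/ 275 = 34.91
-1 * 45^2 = -2025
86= 86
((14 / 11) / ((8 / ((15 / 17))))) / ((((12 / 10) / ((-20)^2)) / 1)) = 8750 / 187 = 46.79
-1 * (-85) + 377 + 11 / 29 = 13409 / 29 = 462.38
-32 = -32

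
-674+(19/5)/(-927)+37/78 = -81167069/120510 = -673.53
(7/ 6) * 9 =10.50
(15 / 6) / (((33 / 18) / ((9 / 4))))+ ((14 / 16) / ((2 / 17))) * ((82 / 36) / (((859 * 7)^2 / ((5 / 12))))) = 602465117215 / 196358988672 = 3.07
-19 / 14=-1.36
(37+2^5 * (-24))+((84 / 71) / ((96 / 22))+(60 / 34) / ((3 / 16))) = -3482519 / 4828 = -721.32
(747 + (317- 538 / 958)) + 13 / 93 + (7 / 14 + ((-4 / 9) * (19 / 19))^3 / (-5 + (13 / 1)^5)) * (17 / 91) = 97257838944589247 / 91435964352642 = 1063.67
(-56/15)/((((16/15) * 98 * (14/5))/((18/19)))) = -45/3724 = -0.01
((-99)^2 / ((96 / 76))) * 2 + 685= 64813 / 4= 16203.25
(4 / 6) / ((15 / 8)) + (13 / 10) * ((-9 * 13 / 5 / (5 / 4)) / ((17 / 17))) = -26978 / 1125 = -23.98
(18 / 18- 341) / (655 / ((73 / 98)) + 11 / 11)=-24820 / 64263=-0.39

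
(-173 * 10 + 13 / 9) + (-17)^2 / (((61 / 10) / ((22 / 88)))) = -1884949 / 1098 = -1716.71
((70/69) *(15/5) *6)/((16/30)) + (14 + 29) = 3553/46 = 77.24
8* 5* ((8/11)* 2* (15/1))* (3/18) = 1600/11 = 145.45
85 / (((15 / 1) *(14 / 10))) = 85 / 21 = 4.05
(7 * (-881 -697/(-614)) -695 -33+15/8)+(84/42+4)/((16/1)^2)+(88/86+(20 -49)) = -11681312797/1689728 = -6913.13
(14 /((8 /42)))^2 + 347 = 22997 /4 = 5749.25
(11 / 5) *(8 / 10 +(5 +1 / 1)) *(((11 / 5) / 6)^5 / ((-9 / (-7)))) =210815759 / 2733750000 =0.08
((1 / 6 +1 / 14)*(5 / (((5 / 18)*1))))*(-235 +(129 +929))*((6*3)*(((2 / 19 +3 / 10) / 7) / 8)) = 244431 / 532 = 459.46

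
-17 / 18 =-0.94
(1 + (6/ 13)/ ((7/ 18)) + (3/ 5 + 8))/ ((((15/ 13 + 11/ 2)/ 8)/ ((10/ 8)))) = 19632/ 1211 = 16.21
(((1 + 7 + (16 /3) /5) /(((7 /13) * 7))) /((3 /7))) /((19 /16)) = 28288 /5985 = 4.73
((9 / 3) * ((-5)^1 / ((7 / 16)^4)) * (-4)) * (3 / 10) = 1179648 / 2401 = 491.32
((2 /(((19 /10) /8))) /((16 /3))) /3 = 10 /19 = 0.53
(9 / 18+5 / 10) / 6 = 1 / 6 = 0.17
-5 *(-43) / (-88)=-215 / 88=-2.44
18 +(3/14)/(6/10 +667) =841191/46732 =18.00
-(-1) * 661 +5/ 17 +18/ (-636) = 1191601/ 1802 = 661.27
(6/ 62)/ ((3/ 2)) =2/ 31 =0.06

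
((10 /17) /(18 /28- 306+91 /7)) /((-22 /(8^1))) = 560 /765391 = 0.00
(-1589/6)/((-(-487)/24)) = -6356/487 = -13.05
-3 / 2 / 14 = -3 / 28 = -0.11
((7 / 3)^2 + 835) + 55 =8059 / 9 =895.44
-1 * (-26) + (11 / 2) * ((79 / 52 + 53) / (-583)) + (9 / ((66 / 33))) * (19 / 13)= 176729 / 5512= 32.06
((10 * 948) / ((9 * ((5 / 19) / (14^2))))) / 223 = 2353568 / 669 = 3518.04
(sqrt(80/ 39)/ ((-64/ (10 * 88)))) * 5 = -275 * sqrt(195)/ 39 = -98.47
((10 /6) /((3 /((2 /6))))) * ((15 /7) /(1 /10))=250 /63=3.97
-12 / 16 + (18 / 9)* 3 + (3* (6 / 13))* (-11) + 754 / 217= -73415 / 11284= -6.51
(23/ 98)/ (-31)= -23/ 3038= -0.01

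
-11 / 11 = -1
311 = 311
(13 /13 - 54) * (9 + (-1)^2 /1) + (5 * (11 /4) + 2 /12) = -516.08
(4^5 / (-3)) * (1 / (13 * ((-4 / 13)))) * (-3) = -256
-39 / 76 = -0.51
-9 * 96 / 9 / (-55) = 96 / 55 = 1.75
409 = 409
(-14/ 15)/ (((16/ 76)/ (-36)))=798/ 5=159.60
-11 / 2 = -5.50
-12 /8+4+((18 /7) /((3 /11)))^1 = 167 /14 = 11.93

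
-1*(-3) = 3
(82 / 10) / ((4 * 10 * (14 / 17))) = 697 / 2800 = 0.25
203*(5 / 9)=1015 / 9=112.78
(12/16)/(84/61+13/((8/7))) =366/6223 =0.06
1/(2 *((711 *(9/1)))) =1/12798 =0.00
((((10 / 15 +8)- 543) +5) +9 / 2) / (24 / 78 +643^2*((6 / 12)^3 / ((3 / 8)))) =-40937 / 10749698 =-0.00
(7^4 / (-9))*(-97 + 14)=22142.56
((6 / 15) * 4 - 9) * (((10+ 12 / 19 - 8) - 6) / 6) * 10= 2368 / 57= 41.54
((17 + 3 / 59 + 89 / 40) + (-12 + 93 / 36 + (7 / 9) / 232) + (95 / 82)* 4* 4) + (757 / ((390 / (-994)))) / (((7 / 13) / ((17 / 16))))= -38171258503 / 10101744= -3778.68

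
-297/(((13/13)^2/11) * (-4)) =3267/4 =816.75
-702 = -702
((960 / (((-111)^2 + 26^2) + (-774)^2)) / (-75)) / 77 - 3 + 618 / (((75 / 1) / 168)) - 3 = 1378.32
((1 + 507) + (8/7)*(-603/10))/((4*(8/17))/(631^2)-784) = -0.56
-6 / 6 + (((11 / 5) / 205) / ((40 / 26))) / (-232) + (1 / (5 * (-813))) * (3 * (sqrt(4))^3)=-1296524353 / 1288876000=-1.01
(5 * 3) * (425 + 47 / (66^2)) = 9256735 / 1452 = 6375.16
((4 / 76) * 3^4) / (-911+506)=-1 / 95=-0.01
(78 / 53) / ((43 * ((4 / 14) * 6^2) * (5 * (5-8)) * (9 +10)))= -91 / 7794180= -0.00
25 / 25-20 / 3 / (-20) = 4 / 3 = 1.33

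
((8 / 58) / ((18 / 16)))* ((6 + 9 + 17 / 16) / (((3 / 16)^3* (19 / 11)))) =23158784 / 133893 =172.96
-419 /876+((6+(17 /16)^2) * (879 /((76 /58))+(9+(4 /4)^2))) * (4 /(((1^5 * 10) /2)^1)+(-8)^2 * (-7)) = -1156011351967 /532608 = -2170473.13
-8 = -8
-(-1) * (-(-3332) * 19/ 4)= 15827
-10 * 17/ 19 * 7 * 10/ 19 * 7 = -83300/ 361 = -230.75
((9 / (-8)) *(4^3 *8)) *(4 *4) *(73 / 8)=-84096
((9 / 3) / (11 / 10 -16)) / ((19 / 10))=-300 / 2831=-0.11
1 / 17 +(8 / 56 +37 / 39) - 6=-22507 / 4641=-4.85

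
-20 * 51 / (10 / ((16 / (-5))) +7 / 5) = 13600 / 23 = 591.30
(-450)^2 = 202500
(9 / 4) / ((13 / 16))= 36 / 13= 2.77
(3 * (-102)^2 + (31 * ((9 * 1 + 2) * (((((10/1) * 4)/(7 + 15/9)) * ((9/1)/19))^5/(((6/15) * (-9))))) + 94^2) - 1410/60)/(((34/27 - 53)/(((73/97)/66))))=-42636067787081763351/5481577809311232772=-7.78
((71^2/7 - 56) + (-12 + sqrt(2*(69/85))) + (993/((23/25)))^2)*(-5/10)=-2158189630/3703 - sqrt(11730)/170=-582822.57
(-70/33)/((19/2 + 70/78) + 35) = -0.05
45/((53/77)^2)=266805/2809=94.98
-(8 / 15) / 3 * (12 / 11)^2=-128 / 605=-0.21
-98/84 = -7/6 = -1.17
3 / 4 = 0.75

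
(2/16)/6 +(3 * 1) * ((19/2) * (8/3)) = 3649/48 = 76.02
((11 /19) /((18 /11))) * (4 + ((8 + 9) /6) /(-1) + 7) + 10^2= 211129 /2052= 102.89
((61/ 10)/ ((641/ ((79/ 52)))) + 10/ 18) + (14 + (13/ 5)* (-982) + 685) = -1853.63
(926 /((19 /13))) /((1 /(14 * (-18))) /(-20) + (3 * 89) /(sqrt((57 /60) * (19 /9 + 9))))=-60671520 /3259538392301 + 48986670620160 * sqrt(95) /61931229453719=7.71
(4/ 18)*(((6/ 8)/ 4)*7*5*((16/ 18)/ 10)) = 7/ 54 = 0.13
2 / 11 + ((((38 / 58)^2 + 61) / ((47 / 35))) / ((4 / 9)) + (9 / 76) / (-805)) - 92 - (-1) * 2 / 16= 11.23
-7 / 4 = -1.75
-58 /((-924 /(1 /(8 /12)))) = 29 /308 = 0.09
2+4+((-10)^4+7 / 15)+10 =150247 / 15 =10016.47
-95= -95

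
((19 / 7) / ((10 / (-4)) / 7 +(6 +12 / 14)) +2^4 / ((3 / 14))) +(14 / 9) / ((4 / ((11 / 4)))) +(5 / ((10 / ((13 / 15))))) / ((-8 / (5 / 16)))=15963139 / 209664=76.14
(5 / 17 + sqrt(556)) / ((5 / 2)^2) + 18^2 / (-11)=-27496 / 935 + 8*sqrt(139) / 25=-25.63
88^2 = 7744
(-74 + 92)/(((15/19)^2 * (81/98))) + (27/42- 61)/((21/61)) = -27858787/198450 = -140.38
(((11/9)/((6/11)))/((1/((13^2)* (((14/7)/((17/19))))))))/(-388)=-388531/178092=-2.18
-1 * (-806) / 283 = 806 / 283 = 2.85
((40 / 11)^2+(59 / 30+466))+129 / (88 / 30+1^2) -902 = -83100869 / 214170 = -388.01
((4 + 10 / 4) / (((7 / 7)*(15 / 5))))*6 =13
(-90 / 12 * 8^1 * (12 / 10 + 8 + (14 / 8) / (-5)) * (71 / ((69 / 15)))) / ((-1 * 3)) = 62835 / 23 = 2731.96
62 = 62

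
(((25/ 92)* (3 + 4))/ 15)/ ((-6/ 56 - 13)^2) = 6860/ 9293541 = 0.00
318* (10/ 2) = 1590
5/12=0.42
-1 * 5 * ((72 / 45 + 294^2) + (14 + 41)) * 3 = -1297389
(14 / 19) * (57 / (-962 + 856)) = -21 / 53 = -0.40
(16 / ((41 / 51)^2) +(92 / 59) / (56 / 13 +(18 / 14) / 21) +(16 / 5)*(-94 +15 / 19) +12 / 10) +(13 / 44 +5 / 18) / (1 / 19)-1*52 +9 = -12479663311013 / 41042253780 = -304.07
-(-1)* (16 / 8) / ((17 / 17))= 2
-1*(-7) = 7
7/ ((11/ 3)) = 21/ 11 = 1.91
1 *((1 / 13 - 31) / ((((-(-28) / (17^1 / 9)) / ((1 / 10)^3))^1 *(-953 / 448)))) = 4556 / 4645875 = 0.00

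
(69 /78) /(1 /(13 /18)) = 23 /36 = 0.64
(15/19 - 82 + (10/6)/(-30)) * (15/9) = -135.44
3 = 3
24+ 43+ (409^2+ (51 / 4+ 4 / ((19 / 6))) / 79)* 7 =7030895591 / 6004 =1171035.24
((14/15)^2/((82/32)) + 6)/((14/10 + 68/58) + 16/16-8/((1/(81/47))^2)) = -1873335823/5965344405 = -0.31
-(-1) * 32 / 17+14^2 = 3364 / 17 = 197.88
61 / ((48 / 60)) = 305 / 4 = 76.25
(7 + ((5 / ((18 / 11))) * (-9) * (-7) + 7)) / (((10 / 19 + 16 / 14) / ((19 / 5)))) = 1043651 / 2220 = 470.11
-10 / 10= -1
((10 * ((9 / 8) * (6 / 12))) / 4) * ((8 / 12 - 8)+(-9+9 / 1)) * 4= -165 / 4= -41.25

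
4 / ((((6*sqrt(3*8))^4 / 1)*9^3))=1 / 136048896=0.00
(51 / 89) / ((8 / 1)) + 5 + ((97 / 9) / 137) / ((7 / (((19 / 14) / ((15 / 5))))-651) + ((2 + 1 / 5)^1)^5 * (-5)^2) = 3451985690311 / 680630135112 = 5.07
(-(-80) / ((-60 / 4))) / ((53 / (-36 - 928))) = 97.01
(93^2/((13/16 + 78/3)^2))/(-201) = -246016/4110249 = -0.06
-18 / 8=-9 / 4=-2.25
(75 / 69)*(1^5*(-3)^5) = -6075 / 23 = -264.13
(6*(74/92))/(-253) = -111/5819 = -0.02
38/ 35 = 1.09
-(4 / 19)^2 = -16 / 361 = -0.04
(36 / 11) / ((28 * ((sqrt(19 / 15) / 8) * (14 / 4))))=144 * sqrt(285) / 10241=0.24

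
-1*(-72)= 72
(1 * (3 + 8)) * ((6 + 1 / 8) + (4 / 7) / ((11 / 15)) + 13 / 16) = 9507 / 112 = 84.88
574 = 574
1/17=0.06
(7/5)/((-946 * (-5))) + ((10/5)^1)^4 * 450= 170280007/23650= 7200.00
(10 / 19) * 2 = 20 / 19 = 1.05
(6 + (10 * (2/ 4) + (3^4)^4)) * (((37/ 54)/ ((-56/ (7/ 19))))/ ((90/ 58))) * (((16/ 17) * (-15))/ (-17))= -46189143436/ 444771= -103849.27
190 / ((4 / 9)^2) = 7695 / 8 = 961.88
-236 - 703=-939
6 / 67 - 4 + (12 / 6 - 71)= -4885 / 67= -72.91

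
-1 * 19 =-19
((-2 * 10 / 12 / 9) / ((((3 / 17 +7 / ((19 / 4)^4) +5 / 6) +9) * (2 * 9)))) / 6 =-2215457 / 12950979030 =-0.00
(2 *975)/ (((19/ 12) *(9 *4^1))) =34.21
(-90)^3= -729000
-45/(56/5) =-225/56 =-4.02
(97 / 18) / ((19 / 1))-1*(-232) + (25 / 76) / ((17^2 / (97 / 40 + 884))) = 368930749 / 1581408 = 233.29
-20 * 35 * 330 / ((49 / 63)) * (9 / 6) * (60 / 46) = -581086.96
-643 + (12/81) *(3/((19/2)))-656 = -222121/171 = -1298.95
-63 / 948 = -21 / 316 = -0.07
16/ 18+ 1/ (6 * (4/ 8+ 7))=0.91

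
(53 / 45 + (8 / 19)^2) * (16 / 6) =176104 / 48735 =3.61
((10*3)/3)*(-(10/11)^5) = -1000000/161051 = -6.21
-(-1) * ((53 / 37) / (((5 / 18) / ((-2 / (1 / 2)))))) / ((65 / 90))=-68688 / 2405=-28.56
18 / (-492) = -3 / 82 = -0.04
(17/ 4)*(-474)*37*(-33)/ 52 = 4919409/ 104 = 47302.01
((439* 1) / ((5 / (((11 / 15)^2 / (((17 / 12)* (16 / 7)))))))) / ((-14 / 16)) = -106238 / 6375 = -16.66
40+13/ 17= 693/ 17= 40.76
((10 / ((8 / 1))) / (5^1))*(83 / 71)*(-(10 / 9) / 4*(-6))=415 / 852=0.49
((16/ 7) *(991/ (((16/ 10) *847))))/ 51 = 9910/ 302379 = 0.03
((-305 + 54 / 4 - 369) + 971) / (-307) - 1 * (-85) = 83.99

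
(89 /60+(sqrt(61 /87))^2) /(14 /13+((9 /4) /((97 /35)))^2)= 88557508 /70377635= 1.26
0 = 0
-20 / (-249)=20 / 249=0.08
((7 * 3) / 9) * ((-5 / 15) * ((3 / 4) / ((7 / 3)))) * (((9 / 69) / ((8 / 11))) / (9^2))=-11 / 19872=-0.00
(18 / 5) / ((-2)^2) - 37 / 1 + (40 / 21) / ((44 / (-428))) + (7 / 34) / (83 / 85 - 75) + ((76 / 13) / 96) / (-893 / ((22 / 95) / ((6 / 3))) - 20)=-1574279449 / 28816634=-54.63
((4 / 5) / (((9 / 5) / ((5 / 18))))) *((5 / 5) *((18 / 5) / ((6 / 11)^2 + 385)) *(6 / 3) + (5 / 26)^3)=105699181 / 33186133188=0.00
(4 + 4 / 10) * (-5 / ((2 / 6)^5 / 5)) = -26730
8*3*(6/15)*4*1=192/5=38.40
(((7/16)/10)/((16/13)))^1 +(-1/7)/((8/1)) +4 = 71997/17920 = 4.02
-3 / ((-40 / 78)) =117 / 20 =5.85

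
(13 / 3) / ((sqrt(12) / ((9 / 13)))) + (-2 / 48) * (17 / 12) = -17 / 288 + sqrt(3) / 2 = 0.81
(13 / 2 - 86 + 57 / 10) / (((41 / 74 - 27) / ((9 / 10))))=122877 / 48925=2.51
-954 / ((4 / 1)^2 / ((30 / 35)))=-1431 / 28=-51.11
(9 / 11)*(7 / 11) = 63 / 121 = 0.52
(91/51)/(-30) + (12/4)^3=41219/1530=26.94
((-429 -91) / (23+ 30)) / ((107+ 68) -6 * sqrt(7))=-13000 / 229967 -3120 * sqrt(7) / 1609769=-0.06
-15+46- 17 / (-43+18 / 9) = 1288 / 41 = 31.41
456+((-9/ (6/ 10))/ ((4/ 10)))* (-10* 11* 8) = 33456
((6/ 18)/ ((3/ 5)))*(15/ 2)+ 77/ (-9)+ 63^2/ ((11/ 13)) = 927877/ 198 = 4686.25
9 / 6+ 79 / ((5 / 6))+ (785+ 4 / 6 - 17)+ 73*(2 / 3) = 913.63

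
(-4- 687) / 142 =-691 / 142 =-4.87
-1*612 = -612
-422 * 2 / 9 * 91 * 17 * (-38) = 49615384 / 9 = 5512820.44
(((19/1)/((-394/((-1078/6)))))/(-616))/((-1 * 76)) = 0.00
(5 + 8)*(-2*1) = -26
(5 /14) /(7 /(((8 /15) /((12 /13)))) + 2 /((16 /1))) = 260 /8911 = 0.03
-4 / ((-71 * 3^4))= 4 / 5751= 0.00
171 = 171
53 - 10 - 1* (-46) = 89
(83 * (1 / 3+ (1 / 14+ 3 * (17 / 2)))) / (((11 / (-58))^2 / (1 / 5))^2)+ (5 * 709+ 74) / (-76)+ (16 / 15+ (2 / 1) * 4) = 38810623475977 / 584175900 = 66436.54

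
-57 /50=-1.14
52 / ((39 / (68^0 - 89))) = -117.33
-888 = -888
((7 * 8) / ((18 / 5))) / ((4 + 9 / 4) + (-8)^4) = 560 / 147681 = 0.00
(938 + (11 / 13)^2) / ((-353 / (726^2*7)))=-585318425076 / 59657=-9811395.56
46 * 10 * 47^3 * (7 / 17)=334310060 / 17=19665297.65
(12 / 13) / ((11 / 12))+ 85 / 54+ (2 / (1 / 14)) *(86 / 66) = 301667 / 7722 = 39.07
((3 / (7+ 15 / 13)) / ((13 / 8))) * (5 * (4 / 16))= 15 / 53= 0.28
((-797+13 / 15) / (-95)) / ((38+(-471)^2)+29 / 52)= 620984 / 16441275225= 0.00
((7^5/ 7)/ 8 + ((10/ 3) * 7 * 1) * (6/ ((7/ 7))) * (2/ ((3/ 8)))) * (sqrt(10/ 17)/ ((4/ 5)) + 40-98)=-728567/ 12 + 125615 * sqrt(170)/ 1632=-59710.35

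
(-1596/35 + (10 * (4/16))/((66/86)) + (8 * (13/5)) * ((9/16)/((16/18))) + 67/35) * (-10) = 503869/1848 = 272.66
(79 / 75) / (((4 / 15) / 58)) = 2291 / 10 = 229.10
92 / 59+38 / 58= 3789 / 1711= 2.21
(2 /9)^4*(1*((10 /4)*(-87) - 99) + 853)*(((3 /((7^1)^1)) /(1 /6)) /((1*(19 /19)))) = 17168 /5103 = 3.36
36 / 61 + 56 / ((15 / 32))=109852 / 915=120.06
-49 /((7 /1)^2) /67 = -1 /67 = -0.01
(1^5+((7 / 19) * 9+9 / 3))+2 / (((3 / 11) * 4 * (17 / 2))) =7298 / 969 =7.53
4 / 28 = 1 / 7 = 0.14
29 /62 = 0.47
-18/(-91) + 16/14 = 122/91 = 1.34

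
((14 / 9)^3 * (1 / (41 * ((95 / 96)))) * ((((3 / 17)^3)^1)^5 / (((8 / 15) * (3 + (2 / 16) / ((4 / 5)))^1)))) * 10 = 622196951040 / 225212583269740796777447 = 0.00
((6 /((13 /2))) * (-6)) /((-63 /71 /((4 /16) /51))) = 142 /4641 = 0.03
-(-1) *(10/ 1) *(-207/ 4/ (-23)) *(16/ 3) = 120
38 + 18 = 56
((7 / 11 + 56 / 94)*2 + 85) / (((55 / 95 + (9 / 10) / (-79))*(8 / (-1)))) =-339368595 / 17617292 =-19.26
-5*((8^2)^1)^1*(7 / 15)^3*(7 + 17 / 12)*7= -3880016 / 2025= -1916.06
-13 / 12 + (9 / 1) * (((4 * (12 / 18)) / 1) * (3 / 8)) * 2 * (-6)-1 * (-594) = 5819 / 12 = 484.92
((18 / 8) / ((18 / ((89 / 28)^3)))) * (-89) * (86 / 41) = -2697916363 / 3600128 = -749.39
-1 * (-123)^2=-15129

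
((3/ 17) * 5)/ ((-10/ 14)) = -21/ 17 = -1.24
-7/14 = -1/2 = -0.50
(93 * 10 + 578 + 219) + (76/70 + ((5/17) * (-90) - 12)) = 1005321/595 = 1689.62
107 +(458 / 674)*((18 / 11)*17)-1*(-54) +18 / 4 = 184.40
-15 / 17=-0.88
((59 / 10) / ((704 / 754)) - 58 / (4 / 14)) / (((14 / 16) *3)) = -692317 / 9240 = -74.93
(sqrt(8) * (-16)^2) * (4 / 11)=2048 * sqrt(2) / 11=263.30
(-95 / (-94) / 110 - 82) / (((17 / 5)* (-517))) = 847785 / 18175652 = 0.05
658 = 658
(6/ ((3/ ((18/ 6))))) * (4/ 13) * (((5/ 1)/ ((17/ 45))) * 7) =37800/ 221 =171.04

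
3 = 3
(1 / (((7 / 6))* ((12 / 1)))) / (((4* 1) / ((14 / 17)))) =1 / 68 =0.01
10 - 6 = 4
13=13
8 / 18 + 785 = 7069 / 9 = 785.44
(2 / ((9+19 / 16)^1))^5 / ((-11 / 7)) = -0.00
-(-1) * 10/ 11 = 10/ 11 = 0.91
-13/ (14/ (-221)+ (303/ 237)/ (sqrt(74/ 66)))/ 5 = -5066130407 * sqrt(1221)/ 81981163105 - 9287943574/ 81981163105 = -2.27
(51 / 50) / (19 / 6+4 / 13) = 1989 / 6775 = 0.29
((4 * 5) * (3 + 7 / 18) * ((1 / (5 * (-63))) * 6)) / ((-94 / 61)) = 0.84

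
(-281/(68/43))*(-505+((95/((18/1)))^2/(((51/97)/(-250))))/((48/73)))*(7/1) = 692593548866905/26967168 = 25682843.26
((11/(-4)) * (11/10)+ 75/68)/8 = -1307/5440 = -0.24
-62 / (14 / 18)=-79.71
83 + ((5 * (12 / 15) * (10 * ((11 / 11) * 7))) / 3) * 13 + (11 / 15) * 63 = 20138 / 15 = 1342.53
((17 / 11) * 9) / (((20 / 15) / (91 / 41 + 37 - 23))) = 305235 / 1804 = 169.20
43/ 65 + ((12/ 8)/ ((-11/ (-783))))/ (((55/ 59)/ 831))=1497208979/ 15730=95181.75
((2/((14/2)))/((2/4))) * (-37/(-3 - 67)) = 74/245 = 0.30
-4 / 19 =-0.21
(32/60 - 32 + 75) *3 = 653/5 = 130.60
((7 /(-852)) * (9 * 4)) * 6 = -126 /71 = -1.77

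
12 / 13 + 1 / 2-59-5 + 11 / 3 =-4595 / 78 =-58.91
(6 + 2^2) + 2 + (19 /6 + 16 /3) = 41 /2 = 20.50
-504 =-504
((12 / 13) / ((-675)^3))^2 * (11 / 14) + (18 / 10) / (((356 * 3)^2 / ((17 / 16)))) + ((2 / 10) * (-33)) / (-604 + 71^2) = -18467004717586510317981641 / 12428873563673436187500000000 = -0.00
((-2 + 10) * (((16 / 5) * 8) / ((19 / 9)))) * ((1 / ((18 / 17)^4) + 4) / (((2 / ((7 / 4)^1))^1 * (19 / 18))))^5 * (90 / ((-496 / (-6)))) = 543455631898826348004382802734375 / 5182920796375714031040724992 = 104855.09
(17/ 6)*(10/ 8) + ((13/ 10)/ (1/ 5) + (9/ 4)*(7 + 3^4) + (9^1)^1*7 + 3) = 6577/ 24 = 274.04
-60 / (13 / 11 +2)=-132 / 7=-18.86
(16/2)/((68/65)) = 130/17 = 7.65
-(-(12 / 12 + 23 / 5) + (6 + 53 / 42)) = -349 / 210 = -1.66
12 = 12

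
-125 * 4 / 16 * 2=-125 / 2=-62.50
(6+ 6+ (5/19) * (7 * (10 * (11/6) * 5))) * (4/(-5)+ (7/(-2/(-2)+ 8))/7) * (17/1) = -5432843/2565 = -2118.07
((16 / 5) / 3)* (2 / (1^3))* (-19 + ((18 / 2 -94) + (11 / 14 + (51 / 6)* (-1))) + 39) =-16288 / 105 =-155.12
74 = 74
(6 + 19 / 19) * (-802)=-5614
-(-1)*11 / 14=0.79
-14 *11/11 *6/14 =-6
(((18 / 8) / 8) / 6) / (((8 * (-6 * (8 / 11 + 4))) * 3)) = -11 / 159744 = -0.00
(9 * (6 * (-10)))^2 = 291600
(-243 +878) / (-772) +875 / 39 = 650735 / 30108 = 21.61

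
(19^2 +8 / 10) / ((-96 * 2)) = -603 / 320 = -1.88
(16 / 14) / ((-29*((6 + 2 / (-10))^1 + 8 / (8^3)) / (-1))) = 2560 / 377783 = 0.01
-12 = -12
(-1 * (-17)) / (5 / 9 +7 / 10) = 1530 / 113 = 13.54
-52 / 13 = -4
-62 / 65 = -0.95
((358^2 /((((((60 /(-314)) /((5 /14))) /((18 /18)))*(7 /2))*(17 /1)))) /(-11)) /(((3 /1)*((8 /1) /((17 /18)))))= 5030437 /349272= 14.40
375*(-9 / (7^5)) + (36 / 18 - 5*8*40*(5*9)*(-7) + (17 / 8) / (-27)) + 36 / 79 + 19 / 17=2457272603163671 / 4875509016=504003.29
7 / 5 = 1.40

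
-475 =-475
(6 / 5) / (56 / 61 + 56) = 183 / 8680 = 0.02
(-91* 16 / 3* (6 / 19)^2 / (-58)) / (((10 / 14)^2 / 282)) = 120714048 / 261725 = 461.22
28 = 28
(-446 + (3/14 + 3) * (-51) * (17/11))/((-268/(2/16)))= 107699/330176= 0.33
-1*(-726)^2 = -527076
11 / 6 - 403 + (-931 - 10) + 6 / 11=-88547 / 66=-1341.62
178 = 178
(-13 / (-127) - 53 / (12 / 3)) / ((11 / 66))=-20037 / 254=-78.89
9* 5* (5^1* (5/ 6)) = 187.50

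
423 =423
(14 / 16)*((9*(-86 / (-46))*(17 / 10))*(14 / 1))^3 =683709822536139 / 12167000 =56193788.32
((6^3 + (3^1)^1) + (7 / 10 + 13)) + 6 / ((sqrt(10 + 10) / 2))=235.38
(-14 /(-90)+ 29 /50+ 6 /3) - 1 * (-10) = 5731 /450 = 12.74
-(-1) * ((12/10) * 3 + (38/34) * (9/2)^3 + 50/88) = 792983/7480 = 106.01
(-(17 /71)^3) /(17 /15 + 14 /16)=-589560 /86256551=-0.01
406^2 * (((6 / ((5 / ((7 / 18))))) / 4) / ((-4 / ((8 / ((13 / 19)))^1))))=-10961594 / 195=-56213.30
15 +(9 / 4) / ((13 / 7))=843 / 52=16.21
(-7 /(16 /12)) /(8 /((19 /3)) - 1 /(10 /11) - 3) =1.85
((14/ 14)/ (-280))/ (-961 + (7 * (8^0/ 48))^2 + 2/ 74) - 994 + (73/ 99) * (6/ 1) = -989.58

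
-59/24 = -2.46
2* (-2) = -4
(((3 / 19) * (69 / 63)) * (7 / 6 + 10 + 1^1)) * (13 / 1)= 21827 / 798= 27.35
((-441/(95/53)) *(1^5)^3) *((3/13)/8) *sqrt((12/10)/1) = -70119 *sqrt(30)/49400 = -7.77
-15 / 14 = -1.07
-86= -86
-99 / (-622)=99 / 622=0.16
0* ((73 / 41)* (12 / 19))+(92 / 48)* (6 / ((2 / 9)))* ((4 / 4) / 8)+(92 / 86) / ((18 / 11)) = 88205 / 12384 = 7.12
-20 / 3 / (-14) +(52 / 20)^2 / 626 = 0.49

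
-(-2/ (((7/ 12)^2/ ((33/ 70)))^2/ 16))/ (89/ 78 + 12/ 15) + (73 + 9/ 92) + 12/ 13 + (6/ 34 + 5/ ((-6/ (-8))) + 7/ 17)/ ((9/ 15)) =9595312325357753/ 81484824477420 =117.76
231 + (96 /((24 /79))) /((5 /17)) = 6527 /5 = 1305.40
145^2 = 21025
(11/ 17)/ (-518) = -11/ 8806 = -0.00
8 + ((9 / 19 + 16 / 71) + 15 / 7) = 102380 / 9443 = 10.84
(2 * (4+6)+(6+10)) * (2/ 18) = 4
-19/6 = -3.17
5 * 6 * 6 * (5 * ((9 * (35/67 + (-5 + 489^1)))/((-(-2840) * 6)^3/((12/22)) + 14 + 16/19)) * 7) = 5828731650/1924541849475149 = 0.00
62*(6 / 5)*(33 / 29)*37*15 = 1362636 / 29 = 46987.45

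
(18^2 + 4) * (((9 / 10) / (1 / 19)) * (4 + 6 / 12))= 126198 / 5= 25239.60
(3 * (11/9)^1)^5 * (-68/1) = -10951468/243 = -45067.77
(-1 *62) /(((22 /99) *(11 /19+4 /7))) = -4123 /17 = -242.53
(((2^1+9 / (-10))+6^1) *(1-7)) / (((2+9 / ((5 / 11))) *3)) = -71 / 109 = -0.65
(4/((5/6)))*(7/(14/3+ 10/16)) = 6.35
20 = 20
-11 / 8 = -1.38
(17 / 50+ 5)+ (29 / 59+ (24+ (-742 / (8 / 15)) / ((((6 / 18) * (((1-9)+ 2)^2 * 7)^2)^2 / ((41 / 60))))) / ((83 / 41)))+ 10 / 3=2635664901809969 / 125386768281600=21.02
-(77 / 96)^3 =-0.52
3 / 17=0.18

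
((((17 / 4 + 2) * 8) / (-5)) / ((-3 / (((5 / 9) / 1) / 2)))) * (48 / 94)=200 / 423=0.47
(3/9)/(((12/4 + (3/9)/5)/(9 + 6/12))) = 95/92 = 1.03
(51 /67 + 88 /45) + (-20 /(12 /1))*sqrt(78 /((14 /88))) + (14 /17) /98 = 977744 /358785 - 10*sqrt(6006) /21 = -34.18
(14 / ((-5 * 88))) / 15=-7 / 3300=-0.00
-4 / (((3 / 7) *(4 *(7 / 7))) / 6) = -14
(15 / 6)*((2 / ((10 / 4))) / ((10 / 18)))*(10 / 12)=3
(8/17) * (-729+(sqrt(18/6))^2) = -341.65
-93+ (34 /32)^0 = -92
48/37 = 1.30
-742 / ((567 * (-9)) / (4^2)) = 1696 / 729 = 2.33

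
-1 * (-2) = 2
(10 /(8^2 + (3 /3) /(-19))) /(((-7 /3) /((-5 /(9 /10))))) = 1900 /5103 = 0.37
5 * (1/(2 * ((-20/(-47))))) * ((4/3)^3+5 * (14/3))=151.01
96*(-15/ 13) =-1440/ 13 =-110.77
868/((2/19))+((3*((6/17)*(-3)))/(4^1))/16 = 4485797/544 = 8245.95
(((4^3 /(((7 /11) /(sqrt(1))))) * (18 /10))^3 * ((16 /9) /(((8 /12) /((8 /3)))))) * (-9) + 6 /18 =-48836747679877 /128625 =-379683169.52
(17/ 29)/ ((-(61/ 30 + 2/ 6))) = -510/ 2059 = -0.25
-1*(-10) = 10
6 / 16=3 / 8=0.38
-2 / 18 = -1 / 9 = -0.11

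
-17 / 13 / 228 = -17 / 2964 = -0.01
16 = 16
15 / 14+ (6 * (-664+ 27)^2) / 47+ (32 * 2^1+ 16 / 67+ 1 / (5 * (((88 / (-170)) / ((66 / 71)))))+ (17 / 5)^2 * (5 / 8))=3247326839037 / 62602120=51872.47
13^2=169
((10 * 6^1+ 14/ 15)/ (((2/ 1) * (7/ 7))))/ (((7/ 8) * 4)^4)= 7312/ 36015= 0.20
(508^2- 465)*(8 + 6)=3606386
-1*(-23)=23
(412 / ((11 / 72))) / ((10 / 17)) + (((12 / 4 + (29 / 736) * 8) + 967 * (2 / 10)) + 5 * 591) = 39144927 / 5060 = 7736.15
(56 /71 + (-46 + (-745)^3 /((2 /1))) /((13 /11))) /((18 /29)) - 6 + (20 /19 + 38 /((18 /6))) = -13687627619587 /48564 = -281847204.09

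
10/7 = 1.43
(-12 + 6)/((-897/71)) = 142/299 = 0.47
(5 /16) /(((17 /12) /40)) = 8.82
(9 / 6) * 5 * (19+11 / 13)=1935 / 13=148.85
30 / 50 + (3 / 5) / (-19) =54 / 95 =0.57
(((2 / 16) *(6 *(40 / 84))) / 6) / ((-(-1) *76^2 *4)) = 5 / 1940736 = 0.00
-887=-887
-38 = -38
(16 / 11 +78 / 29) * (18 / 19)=23796 / 6061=3.93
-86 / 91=-0.95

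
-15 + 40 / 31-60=-2285 / 31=-73.71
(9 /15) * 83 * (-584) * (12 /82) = -872496 /205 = -4256.08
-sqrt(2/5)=-sqrt(10)/5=-0.63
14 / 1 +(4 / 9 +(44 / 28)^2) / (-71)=437069 / 31311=13.96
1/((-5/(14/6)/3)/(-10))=14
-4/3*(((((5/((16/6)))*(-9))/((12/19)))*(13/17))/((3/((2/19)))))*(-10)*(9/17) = -2925/578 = -5.06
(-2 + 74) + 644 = 716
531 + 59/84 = 44663/84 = 531.70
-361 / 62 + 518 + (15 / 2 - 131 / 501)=8067049 / 15531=519.42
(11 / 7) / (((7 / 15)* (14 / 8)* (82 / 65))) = 21450 / 14063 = 1.53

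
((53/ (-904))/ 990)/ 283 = -53/ 253273680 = -0.00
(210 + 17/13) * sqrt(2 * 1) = 2747 * sqrt(2)/13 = 298.83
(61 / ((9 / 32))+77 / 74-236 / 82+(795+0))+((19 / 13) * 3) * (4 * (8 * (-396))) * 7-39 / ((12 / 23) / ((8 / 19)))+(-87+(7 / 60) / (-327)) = -316969175169967 / 816843820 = -388041.35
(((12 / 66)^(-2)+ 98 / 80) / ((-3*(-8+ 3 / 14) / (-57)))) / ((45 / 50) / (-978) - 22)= 27293861 / 7817807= 3.49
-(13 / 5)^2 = -169 / 25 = -6.76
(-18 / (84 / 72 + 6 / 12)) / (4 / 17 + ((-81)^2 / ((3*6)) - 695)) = 612 / 18715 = 0.03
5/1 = 5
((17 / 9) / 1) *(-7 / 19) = -119 / 171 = -0.70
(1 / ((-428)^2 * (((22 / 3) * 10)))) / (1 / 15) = 9 / 8060096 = 0.00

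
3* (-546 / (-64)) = 819 / 32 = 25.59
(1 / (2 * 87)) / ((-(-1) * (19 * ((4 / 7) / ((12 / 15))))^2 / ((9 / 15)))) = 0.00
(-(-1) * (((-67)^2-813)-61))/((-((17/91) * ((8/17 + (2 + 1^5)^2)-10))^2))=-9978605/27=-369577.96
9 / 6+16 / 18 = 43 / 18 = 2.39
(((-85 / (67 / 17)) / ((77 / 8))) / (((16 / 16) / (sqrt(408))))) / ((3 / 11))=-23120*sqrt(102) / 1407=-165.96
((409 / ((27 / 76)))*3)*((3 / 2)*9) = 46626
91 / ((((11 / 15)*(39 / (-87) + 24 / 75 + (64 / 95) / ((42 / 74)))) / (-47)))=-18558437625 / 3368783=-5508.94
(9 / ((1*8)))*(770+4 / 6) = 867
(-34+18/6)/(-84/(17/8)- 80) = 527/2032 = 0.26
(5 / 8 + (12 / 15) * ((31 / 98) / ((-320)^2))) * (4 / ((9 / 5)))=7840031 / 5644800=1.39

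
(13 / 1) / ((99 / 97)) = 1261 / 99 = 12.74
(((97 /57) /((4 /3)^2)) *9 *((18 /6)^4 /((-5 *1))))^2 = 45002955321 /2310400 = 19478.43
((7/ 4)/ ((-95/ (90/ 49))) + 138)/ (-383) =-36699/ 101878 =-0.36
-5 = -5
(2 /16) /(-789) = -1 /6312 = -0.00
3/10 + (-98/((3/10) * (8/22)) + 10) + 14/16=-887.16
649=649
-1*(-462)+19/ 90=41599/ 90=462.21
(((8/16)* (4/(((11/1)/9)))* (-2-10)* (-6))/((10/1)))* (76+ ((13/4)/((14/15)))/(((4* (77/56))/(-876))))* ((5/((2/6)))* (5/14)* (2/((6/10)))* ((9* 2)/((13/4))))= -42985339200/77077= -557693.46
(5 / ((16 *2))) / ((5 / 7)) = 0.22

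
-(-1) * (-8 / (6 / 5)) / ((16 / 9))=-15 / 4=-3.75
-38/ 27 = -1.41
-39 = -39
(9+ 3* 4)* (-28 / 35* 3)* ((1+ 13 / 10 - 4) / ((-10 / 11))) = -11781 / 125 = -94.25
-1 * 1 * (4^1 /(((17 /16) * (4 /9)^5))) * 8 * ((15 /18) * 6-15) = 295245 /17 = 17367.35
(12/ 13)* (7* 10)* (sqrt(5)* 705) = 592200* sqrt(5)/ 13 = 101861.50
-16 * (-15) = 240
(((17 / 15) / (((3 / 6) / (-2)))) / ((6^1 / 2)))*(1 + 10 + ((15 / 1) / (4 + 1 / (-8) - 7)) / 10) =-17884 / 1125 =-15.90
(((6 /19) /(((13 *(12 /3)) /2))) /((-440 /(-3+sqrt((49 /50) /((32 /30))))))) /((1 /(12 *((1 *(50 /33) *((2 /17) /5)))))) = 18 /508079 - 21 *sqrt(30) /10161580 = 0.00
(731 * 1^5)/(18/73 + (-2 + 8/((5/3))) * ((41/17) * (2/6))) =292.69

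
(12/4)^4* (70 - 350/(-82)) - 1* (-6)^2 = 245169/41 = 5979.73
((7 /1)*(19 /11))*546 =72618 /11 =6601.64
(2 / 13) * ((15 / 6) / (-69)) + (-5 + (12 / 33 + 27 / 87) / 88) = -125850425 / 25180584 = -5.00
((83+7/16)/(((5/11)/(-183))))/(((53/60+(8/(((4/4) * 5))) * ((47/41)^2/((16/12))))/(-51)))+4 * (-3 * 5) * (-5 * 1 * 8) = 693551048115/992564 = 698746.93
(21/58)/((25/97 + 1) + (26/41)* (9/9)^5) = 27839/145464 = 0.19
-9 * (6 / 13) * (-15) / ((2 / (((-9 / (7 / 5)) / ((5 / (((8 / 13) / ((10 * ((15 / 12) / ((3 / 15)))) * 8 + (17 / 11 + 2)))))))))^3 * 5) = -0.00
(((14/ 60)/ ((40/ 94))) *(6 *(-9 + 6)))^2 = 97.42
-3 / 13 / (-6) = 1 / 26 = 0.04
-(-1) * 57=57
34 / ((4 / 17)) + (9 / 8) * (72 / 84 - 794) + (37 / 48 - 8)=-253685 / 336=-755.01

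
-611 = -611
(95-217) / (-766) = 61 / 383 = 0.16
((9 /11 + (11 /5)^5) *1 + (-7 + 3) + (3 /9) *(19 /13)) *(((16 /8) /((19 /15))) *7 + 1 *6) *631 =4462220572092 /8490625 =525546.77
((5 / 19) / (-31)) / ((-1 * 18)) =5 / 10602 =0.00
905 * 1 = 905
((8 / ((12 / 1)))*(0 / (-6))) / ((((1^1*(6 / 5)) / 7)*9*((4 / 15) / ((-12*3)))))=0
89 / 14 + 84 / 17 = 2689 / 238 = 11.30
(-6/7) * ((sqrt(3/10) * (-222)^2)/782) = -29.59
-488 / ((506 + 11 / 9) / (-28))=122976 / 4565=26.94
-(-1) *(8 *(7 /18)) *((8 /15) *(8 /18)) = 896 /1215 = 0.74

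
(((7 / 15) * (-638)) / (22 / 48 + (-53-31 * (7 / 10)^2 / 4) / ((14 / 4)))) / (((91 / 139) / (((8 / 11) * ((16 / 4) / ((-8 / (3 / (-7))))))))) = 4.49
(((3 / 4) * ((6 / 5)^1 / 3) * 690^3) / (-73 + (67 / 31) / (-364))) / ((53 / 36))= -40034472004800 / 43661347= -916931.67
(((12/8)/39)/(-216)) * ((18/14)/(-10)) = 0.00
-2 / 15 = -0.13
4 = 4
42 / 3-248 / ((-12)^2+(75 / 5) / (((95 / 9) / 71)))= 60430 / 4653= 12.99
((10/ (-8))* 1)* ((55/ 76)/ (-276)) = 275/ 83904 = 0.00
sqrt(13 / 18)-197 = -197+sqrt(26) / 6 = -196.15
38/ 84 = 19/ 42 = 0.45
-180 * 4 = -720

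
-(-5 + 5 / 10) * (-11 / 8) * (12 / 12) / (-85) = 99 / 1360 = 0.07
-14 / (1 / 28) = -392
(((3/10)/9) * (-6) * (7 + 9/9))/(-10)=4/25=0.16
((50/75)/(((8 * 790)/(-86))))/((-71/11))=473/336540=0.00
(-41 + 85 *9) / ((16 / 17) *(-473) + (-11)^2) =-12308 / 5511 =-2.23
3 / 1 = 3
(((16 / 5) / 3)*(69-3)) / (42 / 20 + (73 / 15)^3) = 43200 / 72019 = 0.60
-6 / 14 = -3 / 7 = -0.43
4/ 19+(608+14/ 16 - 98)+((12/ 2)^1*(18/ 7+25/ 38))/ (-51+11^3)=87009777/ 170240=511.10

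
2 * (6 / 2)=6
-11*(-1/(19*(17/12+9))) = 132/2375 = 0.06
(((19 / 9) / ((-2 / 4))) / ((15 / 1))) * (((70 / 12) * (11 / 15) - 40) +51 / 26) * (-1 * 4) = -120080 / 3159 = -38.01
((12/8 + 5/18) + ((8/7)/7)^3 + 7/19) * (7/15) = 8652947/8621991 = 1.00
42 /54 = 0.78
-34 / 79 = -0.43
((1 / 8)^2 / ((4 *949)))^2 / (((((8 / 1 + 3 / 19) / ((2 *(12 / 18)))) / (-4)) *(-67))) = 19 / 114926486138880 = 0.00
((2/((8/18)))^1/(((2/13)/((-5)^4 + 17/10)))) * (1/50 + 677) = 24820873389/2000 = 12410436.69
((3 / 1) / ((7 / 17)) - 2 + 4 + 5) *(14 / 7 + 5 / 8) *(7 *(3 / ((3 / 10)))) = 2625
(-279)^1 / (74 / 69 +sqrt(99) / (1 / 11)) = 1424574 / 57026543 - 43834527 * sqrt(11) / 57026543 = -2.52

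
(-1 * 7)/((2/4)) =-14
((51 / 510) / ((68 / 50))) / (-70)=-1 / 952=-0.00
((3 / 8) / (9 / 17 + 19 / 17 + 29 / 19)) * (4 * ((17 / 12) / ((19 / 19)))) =5491 / 8200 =0.67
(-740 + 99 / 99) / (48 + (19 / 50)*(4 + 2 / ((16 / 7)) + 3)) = -295600 / 20397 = -14.49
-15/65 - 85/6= -1123/78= -14.40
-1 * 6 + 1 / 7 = -41 / 7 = -5.86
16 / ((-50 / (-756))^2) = 2286144 / 625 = 3657.83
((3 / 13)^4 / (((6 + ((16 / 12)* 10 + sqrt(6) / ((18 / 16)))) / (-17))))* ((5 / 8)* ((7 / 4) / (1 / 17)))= -213841215 / 4553308864 + 2457945* sqrt(6) / 1138327216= -0.04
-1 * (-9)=9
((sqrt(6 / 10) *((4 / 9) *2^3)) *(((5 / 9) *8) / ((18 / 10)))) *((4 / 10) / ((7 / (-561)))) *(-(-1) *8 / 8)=-95744 *sqrt(15) / 1701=-218.00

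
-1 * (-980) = 980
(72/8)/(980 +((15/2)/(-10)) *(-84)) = 9/1043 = 0.01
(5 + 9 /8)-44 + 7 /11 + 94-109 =-52.24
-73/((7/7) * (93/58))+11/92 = -388505/8556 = -45.41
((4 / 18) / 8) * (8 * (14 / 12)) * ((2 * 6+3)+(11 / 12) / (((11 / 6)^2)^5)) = 82539926497 / 21221529219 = 3.89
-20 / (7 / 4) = -80 / 7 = -11.43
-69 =-69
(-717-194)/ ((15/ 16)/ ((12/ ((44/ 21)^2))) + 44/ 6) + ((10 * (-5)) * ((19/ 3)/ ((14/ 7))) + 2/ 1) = -11171741/ 40623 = -275.01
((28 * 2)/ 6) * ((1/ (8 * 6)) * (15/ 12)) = 35/ 144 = 0.24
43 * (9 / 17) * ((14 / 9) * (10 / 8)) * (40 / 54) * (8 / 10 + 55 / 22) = 16555 / 153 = 108.20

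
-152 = -152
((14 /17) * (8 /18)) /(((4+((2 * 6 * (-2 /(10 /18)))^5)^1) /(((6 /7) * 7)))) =-87500 /5994858393969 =-0.00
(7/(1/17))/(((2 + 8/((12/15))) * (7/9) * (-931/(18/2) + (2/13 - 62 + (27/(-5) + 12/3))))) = -0.08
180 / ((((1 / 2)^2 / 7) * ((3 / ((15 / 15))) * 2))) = 840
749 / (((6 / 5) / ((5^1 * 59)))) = 1104775 / 6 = 184129.17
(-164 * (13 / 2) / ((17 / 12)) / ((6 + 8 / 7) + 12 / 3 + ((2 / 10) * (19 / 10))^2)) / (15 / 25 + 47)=-79950000 / 57085303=-1.40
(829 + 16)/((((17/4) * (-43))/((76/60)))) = -12844/2193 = -5.86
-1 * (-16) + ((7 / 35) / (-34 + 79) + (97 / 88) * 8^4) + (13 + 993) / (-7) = 76008227 / 17325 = 4387.20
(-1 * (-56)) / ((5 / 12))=672 / 5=134.40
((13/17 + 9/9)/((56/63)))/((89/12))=405/1513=0.27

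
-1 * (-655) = 655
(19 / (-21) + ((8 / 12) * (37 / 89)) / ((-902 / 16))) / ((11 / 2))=-511190 / 3090703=-0.17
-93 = -93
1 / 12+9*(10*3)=3241 / 12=270.08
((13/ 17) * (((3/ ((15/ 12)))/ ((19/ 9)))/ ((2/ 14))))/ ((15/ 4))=13104/ 8075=1.62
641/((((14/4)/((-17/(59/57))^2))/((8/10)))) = 39520.60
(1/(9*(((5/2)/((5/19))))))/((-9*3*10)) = -1/23085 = -0.00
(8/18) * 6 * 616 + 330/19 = 94622/57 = 1660.04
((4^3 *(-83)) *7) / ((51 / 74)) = -2751616 / 51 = -53953.25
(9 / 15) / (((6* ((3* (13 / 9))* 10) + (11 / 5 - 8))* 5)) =3 / 6355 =0.00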